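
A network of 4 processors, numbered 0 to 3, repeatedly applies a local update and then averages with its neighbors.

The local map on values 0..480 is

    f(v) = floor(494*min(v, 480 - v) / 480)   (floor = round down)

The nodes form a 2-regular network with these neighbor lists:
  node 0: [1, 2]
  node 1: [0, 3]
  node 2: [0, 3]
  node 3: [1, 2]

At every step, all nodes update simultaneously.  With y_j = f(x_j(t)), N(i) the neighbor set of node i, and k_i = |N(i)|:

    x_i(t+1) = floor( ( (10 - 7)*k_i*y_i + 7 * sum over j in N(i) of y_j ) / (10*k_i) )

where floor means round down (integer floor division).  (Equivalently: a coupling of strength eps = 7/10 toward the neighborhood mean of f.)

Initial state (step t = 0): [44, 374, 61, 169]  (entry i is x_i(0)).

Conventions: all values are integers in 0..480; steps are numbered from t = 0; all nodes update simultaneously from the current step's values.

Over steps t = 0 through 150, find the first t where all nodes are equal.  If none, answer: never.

Simulating step by step:
t=0: [44, 374, 61, 169]  (not all equal)
t=1: [73, 109, 94, 111]  (not all equal)
t=2: [95, 99, 94, 107]  (not all equal)
t=3: [98, 102, 101, 101]  (not all equal)
t=4: [102, 102, 101, 103]  (not all equal)
t=5: [103, 104, 104, 104]  (not all equal)
t=6: [106, 106, 106, 107]  (not all equal)
t=7: [109, 109, 109, 109]  (all equal)

Answer: 7
Key observation: Synchronization is absorbing here: once all nodes are equal they stay equal, and step 7 is the first all-equal step.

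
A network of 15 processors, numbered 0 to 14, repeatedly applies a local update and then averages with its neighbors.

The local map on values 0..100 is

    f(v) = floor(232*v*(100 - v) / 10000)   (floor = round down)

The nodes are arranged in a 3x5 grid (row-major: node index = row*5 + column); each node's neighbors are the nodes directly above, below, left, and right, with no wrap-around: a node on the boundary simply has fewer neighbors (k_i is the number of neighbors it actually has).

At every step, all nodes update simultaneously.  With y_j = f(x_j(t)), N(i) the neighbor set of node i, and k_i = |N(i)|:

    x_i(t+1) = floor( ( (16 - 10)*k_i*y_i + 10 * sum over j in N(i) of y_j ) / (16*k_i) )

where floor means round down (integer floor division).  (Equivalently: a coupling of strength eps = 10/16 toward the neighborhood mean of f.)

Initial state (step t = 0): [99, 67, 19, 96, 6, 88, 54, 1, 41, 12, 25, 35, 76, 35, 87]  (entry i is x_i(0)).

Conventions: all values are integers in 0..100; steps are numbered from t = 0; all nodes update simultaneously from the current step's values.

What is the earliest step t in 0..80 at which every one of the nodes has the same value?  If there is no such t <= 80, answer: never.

Answer: never
Key observation: The state at step 4 reappears at step 6 — the system is in a cycle of period 2 from step 4 on.  No step 0..6 is synchronized, and the cycle repeats forever, so no step up to 80 (or ever) has all nodes equal.

Derivation:
t=0: [99, 67, 19, 96, 6, 88, 54, 1, 41, 12, 25, 35, 76, 35, 87]  (not all equal)
t=1: [24, 38, 25, 24, 14, 30, 41, 30, 34, 28, 39, 49, 37, 45, 33]  (not all equal)
t=2: [47, 49, 46, 41, 37, 49, 53, 50, 49, 44, 53, 55, 54, 54, 51]  (not all equal)
t=3: [57, 57, 57, 56, 55, 57, 57, 57, 57, 56, 57, 57, 57, 57, 57]  (not all equal)
t=4: [56, 56, 56, 56, 57, 56, 56, 56, 56, 56, 56, 56, 56, 56, 56]  (not all equal)
t=5: [57, 57, 57, 56, 56, 57, 57, 57, 57, 56, 57, 57, 57, 57, 57]  (not all equal)
t=6: [56, 56, 56, 56, 57, 56, 56, 56, 56, 56, 56, 56, 56, 56, 56]  (not all equal)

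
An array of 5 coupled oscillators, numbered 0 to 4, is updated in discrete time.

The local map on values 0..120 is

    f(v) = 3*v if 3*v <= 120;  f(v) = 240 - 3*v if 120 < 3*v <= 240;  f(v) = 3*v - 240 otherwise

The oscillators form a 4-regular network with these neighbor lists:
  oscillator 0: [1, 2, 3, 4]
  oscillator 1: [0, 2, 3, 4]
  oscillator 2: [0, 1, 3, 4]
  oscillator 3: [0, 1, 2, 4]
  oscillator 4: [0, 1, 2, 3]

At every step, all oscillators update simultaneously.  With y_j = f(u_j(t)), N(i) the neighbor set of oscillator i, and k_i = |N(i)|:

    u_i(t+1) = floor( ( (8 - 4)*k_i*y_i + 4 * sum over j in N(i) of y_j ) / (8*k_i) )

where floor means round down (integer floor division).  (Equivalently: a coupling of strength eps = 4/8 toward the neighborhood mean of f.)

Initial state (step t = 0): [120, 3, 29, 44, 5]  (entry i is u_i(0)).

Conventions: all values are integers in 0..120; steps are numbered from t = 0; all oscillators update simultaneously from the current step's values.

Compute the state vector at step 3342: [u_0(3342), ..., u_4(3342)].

Answer: [38, 38, 36, 34, 35]
Key observation: The state at step 26, [38, 38, 36, 34, 35], reappears at step 30: the system is in a cycle of period 4 from step 26 on.  Therefore the state at step 3342 equals the state at step 26 + ((3342 - 26) mod 4) = 26, which is [38, 38, 36, 34, 35].

Derivation:
t=0: [120, 3, 29, 44, 5]
t=1: [87, 45, 75, 82, 48]
t=2: [38, 69, 36, 32, 66]
t=3: [91, 61, 89, 85, 64]
t=4: [34, 43, 32, 28, 40]
t=5: [102, 105, 100, 95, 109]
t=6: [66, 69, 64, 58, 74]
t=7: [41, 38, 43, 50, 32]
t=8: [109, 108, 107, 99, 102]
t=9: [79, 78, 77, 68, 71]
t=10: [11, 12, 13, 23, 20]
t=11: [42, 43, 44, 55, 52]
t=12: [104, 103, 102, 89, 93]
t=13: [61, 60, 58, 44, 48]
t=14: [69, 70, 73, 88, 84]
t=15: [27, 26, 22, 24, 19]
t=16: [74, 73, 69, 71, 65]
t=17: [24, 25, 30, 28, 34]
t=18: [79, 81, 86, 84, 91]
t=19: [9, 9, 15, 13, 21]
t=20: [35, 35, 42, 39, 48]
t=21: [106, 106, 109, 111, 103]
t=22: [79, 79, 83, 85, 76]
t=23: [6, 6, 8, 10, 9]
t=24: [21, 21, 23, 25, 24]
t=25: [66, 66, 68, 70, 69]
t=26: [38, 38, 36, 34, 35]
t=27: [110, 110, 108, 106, 107]
t=28: [86, 86, 84, 82, 83]
t=29: [14, 14, 12, 10, 11]
t=30: [38, 38, 36, 34, 35]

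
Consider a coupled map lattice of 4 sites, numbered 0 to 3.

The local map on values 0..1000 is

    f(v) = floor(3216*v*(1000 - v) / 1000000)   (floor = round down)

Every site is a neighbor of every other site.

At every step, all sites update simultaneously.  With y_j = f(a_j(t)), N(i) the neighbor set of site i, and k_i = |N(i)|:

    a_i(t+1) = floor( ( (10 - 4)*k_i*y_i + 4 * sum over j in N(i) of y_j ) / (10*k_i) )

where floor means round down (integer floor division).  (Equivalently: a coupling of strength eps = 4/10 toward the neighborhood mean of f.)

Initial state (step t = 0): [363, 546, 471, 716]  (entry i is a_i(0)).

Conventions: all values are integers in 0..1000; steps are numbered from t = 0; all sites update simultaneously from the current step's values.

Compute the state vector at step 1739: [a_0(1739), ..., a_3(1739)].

Simulating step by step:
t=0: [363, 546, 471, 716]
t=1: [745, 771, 773, 703]
t=2: [606, 586, 584, 634]
t=3: [767, 773, 774, 758]
t=4: [573, 568, 567, 580]
t=5: [786, 787, 787, 785]
t=6: [540, 539, 539, 540]
t=7: [798, 798, 798, 798]
t=8: [518, 518, 518, 518]
t=9: [802, 802, 802, 802]
t=10: [510, 510, 510, 510]
t=11: [803, 803, 803, 803]
t=12: [508, 508, 508, 508]
t=13: [803, 803, 803, 803]

Answer: [803, 803, 803, 803]
Key observation: The state at step 11, [803, 803, 803, 803], reappears at step 13: the system is in a cycle of period 2 from step 11 on.  Therefore the state at step 1739 equals the state at step 11 + ((1739 - 11) mod 2) = 11, which is [803, 803, 803, 803].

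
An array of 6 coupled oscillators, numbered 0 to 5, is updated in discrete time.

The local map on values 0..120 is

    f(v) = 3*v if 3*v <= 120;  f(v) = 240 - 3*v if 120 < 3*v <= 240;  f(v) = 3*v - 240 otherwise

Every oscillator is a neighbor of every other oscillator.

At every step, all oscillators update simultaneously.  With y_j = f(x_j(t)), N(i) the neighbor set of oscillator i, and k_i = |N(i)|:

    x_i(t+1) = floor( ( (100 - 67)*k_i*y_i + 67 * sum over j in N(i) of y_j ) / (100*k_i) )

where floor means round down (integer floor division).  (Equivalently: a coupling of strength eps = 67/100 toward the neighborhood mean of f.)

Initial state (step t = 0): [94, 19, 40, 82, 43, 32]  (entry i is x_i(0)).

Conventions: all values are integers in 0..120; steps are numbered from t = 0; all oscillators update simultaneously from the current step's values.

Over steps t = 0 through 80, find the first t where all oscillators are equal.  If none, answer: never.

Answer: 7
Key observation: Synchronization is absorbing here: once all oscillators are equal they stay equal, and step 7 is the first all-equal step.

Derivation:
t=0: [94, 19, 40, 82, 43, 32]  (not all equal)
t=1: [66, 69, 81, 59, 79, 76]  (not all equal)
t=2: [29, 27, 21, 33, 21, 23]  (not all equal)
t=3: [78, 77, 74, 81, 74, 75]  (not all equal)
t=4: [10, 11, 12, 9, 12, 12]  (not all equal)
t=5: [32, 33, 33, 31, 33, 33]  (not all equal)
t=6: [97, 97, 97, 96, 97, 97]  (not all equal)
t=7: [50, 50, 50, 50, 50, 50]  (all equal)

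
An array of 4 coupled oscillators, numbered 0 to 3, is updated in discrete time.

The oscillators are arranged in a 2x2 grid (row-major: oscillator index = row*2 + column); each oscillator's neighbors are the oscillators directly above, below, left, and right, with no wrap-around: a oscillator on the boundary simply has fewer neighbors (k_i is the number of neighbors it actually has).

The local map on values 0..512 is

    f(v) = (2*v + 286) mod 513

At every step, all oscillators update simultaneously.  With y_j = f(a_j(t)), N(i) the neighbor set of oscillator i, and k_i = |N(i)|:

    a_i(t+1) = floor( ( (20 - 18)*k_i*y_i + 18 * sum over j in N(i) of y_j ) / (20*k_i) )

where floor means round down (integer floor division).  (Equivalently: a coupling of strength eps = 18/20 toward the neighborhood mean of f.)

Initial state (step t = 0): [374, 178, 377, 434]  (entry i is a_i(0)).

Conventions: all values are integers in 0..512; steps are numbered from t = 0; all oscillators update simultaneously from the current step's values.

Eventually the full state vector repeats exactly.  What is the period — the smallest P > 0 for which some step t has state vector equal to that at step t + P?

Simulating step by step:
t=0: [374, 178, 377, 434]
t=1: [65, 74, 62, 77]
t=2: [421, 428, 426, 423]
t=3: [112, 105, 104, 113]
t=4: [496, 509, 509, 496]
t=5: [275, 254, 254, 275]
t=6: [285, 318, 318, 285]
t=7: [402, 349, 349, 402]
t=8: [430, 104, 104, 430]
t=9: [456, 157, 157, 456]
t=10: [95, 163, 163, 95]
t=11: [136, 438, 438, 136]
t=12: [126, 54, 54, 126]
t=13: [357, 61, 61, 357]
t=14: [415, 479, 479, 415]
t=15: [205, 102, 102, 205]
t=16: [459, 213, 213, 459]
t=17: [196, 180, 180, 196]
t=18: [136, 161, 161, 136]
t=19: [90, 50, 50, 90]
t=20: [394, 458, 458, 394]
t=21: [163, 60, 60, 163]
t=22: [375, 129, 129, 375]
t=23: [28, 12, 12, 28]
t=24: [313, 338, 338, 313]
t=25: [444, 404, 404, 444]
t=26: [76, 140, 140, 76]
t=27: [91, 399, 399, 91]
t=28: [99, 427, 427, 99]
t=29: [151, 447, 447, 151]
t=30: [146, 82, 82, 146]
t=31: [411, 103, 103, 411]
t=32: [451, 123, 123, 451]
t=33: [33, 147, 147, 33]
t=34: [95, 323, 323, 95]
t=35: [424, 470, 470, 424]
t=36: [190, 117, 117, 190]
t=37: [21, 138, 138, 21]
t=38: [76, 300, 300, 76]
t=39: [379, 431, 431, 379]
t=40: [111, 28, 28, 111]
t=41: [358, 491, 491, 358]
t=42: [266, 464, 464, 266]
t=43: [199, 293, 293, 199]
t=44: [340, 189, 189, 340]
t=45: [181, 422, 422, 181]
t=46: [107, 131, 131, 107]
t=47: [81, 453, 453, 81]
t=48: [194, 419, 419, 194]
t=49: [104, 154, 154, 104]
t=50: [122, 452, 452, 122]
t=51: [149, 31, 31, 149]
t=52: [320, 98, 98, 320]
t=53: [475, 419, 419, 475]
t=54: [109, 198, 198, 109]
t=55: [202, 470, 470, 202]
t=56: [197, 179, 179, 197]
t=57: [134, 163, 163, 134]
t=58: [93, 46, 46, 93]
t=59: [387, 462, 462, 387]
t=60: [169, 49, 49, 169]
t=61: [356, 138, 138, 356]
t=62: [92, 441, 441, 92]
t=63: [174, 437, 437, 174]
t=64: [132, 122, 122, 132]
t=65: [19, 35, 35, 19]
t=66: [352, 327, 327, 352]
t=67: [432, 472, 472, 432]
t=68: [196, 132, 132, 196]
t=69: [49, 152, 152, 49]
t=70: [107, 353, 353, 107]
t=71: [481, 497, 497, 481]
t=72: [250, 225, 225, 250]
t=73: [228, 268, 268, 228]
t=74: [301, 237, 237, 301]
t=75: [259, 362, 362, 259]
t=76: [476, 311, 311, 476]
t=77: [376, 230, 230, 376]
t=78: [210, 34, 34, 210]
t=79: [337, 209, 209, 337]
t=80: [216, 421, 421, 216]
t=81: [112, 194, 194, 112]
t=82: [195, 475, 475, 195]
t=83: [205, 167, 167, 205]
t=84: [114, 175, 175, 114]
t=85: [110, 13, 13, 110]
t=86: [331, 486, 486, 331]
t=87: [252, 414, 414, 252]
t=88: [106, 258, 258, 106]
t=89: [309, 477, 477, 309]
t=90: [231, 373, 373, 231]
t=91: [28, 212, 212, 28]
t=92: [211, 327, 327, 211]
t=93: [403, 218, 218, 403]
t=94: [194, 80, 80, 194]
t=95: [417, 189, 189, 417]
t=96: [145, 99, 99, 145]
t=97: [441, 105, 105, 441]
t=98: [460, 177, 177, 460]
t=99: [132, 174, 174, 132]
t=100: [112, 45, 45, 112]
t=101: [389, 496, 496, 389]
t=102: [230, 59, 59, 230]
t=103: [386, 250, 250, 386]
t=104: [248, 56, 56, 248]
t=105: [385, 281, 281, 385]
t=106: [304, 60, 60, 304]
t=107: [403, 383, 383, 403]
t=108: [30, 62, 62, 30]
t=109: [403, 352, 352, 403]
t=110: [435, 107, 107, 435]
t=111: [463, 167, 167, 463]
t=112: [114, 178, 178, 114]
t=113: [116, 13, 13, 116]
t=114: [281, 35, 35, 281]
t=115: [353, 337, 337, 353]
t=116: [450, 475, 475, 450]
t=117: [205, 165, 165, 205]
t=118: [111, 175, 175, 111]
t=119: [161, 469, 469, 161]
t=120: [187, 105, 105, 187]
t=121: [461, 181, 181, 461]
t=122: [139, 177, 177, 139]
t=123: [119, 58, 58, 119]
t=124: [362, 50, 50, 362]
t=125: [397, 485, 485, 397]
t=126: [212, 71, 71, 212]
t=127: [404, 220, 220, 404]
t=128: [198, 82, 82, 198]
t=129: [421, 197, 197, 421]
t=130: [160, 108, 108, 160]
t=131: [461, 133, 133, 461]
t=132: [53, 167, 167, 53]
t=133: [135, 363, 363, 135]
t=134: [453, 88, 88, 453]
t=135: [432, 195, 195, 432]
t=136: [159, 127, 127, 159]
t=137: [33, 84, 84, 33]
t=138: [443, 362, 362, 443]
t=139: [461, 181, 181, 461]

Answer: 18
Key observation: The state at step 121, [461, 181, 181, 461], reappears at step 139 — and no state repeats earlier — so the cycle the system enters has period 18.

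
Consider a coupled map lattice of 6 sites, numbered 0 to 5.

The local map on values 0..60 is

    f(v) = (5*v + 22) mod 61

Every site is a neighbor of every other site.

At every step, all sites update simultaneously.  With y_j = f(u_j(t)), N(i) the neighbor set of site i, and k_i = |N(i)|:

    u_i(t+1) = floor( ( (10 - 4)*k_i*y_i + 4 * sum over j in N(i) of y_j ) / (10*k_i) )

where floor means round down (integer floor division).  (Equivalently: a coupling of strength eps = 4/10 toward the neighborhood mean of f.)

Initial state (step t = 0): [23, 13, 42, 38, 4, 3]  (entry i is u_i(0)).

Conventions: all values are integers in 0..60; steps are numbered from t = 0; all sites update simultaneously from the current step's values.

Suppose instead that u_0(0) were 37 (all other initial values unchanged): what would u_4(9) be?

Simulating step by step:
t=0: [37, 13, 42, 38, 4, 3]
t=1: [29, 30, 42, 31, 38, 35]
t=2: [42, 45, 44, 47, 34, 26]
t=3: [38, 14, 43, 19, 17, 28]
t=4: [35, 36, 48, 49, 44, 41]
t=5: [21, 24, 23, 26, 44, 37]
t=6: [14, 22, 20, 27, 42, 24]
t=7: [27, 16, 11, 29, 37, 22]
t=8: [31, 35, 22, 37, 26, 18]
t=9: [43, 22, 19, 27, 30, 41]

Answer: u_4(9) = 30
Key observation: This trace re-runs the system from the modified initial state.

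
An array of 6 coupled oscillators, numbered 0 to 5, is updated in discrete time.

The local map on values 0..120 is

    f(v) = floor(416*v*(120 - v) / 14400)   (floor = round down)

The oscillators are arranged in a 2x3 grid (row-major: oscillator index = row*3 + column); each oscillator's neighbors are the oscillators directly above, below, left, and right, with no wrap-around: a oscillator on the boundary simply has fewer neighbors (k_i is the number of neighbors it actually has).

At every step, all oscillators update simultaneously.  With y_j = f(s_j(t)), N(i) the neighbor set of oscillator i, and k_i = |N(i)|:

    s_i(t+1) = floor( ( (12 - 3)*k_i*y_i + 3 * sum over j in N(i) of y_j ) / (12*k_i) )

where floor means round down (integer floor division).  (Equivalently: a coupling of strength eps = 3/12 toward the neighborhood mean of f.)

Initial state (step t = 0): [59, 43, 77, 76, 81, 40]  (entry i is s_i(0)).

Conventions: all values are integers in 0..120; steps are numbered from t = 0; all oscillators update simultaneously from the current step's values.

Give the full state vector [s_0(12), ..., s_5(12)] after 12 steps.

Answer: [55, 55, 55, 55, 55, 55]

Derivation:
t=0: [59, 43, 77, 76, 81, 40]
t=1: [101, 95, 94, 96, 91, 92]
t=2: [58, 67, 70, 65, 74, 73]
t=3: [102, 101, 100, 102, 98, 99]
t=4: [53, 55, 57, 54, 60, 59]
t=5: [102, 103, 103, 102, 103, 103]
t=6: [52, 50, 50, 52, 50, 50]
t=7: [101, 101, 101, 101, 101, 101]
t=8: [55, 55, 55, 55, 55, 55]
t=9: [103, 103, 103, 103, 103, 103]
t=10: [50, 50, 50, 50, 50, 50]
t=11: [101, 101, 101, 101, 101, 101]
t=12: [55, 55, 55, 55, 55, 55]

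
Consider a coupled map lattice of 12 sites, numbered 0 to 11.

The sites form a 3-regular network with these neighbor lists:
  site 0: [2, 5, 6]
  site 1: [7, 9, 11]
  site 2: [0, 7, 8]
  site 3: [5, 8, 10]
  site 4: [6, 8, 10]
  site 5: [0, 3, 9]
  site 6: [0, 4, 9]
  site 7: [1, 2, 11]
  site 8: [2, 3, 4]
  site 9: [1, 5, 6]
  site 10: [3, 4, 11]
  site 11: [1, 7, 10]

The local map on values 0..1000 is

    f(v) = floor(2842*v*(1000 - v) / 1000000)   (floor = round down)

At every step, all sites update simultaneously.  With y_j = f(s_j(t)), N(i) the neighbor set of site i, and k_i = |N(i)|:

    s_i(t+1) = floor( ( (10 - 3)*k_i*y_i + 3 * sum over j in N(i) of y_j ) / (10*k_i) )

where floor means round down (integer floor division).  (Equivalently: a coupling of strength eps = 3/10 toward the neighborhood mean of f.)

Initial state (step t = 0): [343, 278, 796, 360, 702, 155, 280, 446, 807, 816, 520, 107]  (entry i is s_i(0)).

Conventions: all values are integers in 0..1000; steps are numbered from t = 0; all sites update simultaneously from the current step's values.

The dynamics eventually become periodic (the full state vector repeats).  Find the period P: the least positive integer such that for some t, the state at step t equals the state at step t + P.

Simulating step by step:
t=0: [343, 278, 796, 360, 702, 155, 280, 446, 807, 816, 520, 107]
t=1: [588, 538, 501, 610, 588, 432, 566, 621, 480, 449, 648, 387]
t=2: [692, 698, 703, 678, 687, 694, 696, 676, 703, 702, 657, 674]
t=3: [603, 603, 597, 617, 611, 604, 601, 617, 597, 596, 633, 622]
t=4: [680, 678, 681, 671, 674, 678, 680, 672, 681, 682, 663, 668]
t=5: [618, 621, 618, 626, 623, 620, 618, 624, 618, 617, 631, 629]
t=6: [669, 667, 669, 665, 667, 668, 669, 666, 669, 670, 662, 663]
t=7: [629, 631, 629, 632, 631, 630, 629, 631, 629, 628, 634, 633]
t=8: [662, 661, 662, 660, 661, 662, 662, 661, 662, 662, 659, 660]
t=9: [635, 636, 635, 636, 636, 635, 635, 636, 635, 635, 637, 636]
t=10: [658, 657, 657, 657, 657, 657, 657, 657, 657, 657, 657, 657]
t=11: [639, 640, 639, 640, 640, 639, 639, 640, 640, 640, 640, 640]
t=12: [655, 654, 654, 654, 654, 654, 654, 654, 654, 654, 654, 654]
t=13: [642, 643, 642, 643, 643, 642, 642, 643, 643, 643, 643, 643]
t=14: [653, 652, 652, 652, 652, 652, 652, 652, 652, 652, 652, 652]
t=15: [643, 644, 643, 644, 644, 643, 643, 644, 644, 644, 644, 644]
t=16: [652, 651, 651, 651, 651, 651, 651, 651, 651, 651, 651, 651]
t=17: [644, 645, 644, 645, 645, 644, 644, 645, 645, 645, 645, 645]
t=18: [651, 650, 650, 650, 650, 650, 650, 650, 650, 650, 650, 650]
t=19: [645, 646, 645, 646, 646, 645, 645, 646, 646, 646, 646, 646]
t=20: [650, 649, 649, 649, 649, 649, 649, 649, 649, 649, 649, 649]
t=21: [646, 647, 646, 647, 647, 646, 646, 647, 647, 647, 647, 647]
t=22: [649, 649, 649, 649, 649, 649, 649, 649, 649, 649, 649, 649]
t=23: [647, 647, 647, 647, 647, 647, 647, 647, 647, 647, 647, 647]
t=24: [649, 649, 649, 649, 649, 649, 649, 649, 649, 649, 649, 649]

Answer: 2
Key observation: The state at step 22, [649, 649, 649, 649, 649, 649, 649, 649, 649, 649, 649, 649], reappears at step 24 — and no state repeats earlier — so the cycle the system enters has period 2.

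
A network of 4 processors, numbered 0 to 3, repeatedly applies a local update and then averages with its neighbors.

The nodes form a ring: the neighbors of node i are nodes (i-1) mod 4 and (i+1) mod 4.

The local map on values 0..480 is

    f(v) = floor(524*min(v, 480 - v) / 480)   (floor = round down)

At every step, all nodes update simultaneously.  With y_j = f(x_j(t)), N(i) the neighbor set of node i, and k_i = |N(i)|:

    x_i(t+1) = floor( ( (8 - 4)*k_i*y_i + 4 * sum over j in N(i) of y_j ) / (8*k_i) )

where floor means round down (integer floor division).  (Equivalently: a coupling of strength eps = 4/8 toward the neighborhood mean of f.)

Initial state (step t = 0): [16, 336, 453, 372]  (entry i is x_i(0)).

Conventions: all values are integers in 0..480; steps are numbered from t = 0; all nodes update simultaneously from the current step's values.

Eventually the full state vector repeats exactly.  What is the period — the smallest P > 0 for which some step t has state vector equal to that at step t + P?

Answer: 8
Key observation: The state at step 25, [258, 258, 258, 258], reappears at step 33 — and no state repeats earlier — so the cycle the system enters has period 8.

Derivation:
t=0: [16, 336, 453, 372]
t=1: [77, 90, 83, 70]
t=2: [85, 92, 88, 81]
t=3: [93, 97, 95, 91]
t=4: [101, 103, 102, 100]
t=5: [110, 111, 110, 109]
t=6: [119, 120, 119, 119]
t=7: [129, 130, 129, 129]
t=8: [140, 140, 140, 140]
t=9: [152, 152, 152, 152]
t=10: [165, 165, 165, 165]
t=11: [180, 180, 180, 180]
t=12: [196, 196, 196, 196]
t=13: [213, 213, 213, 213]
t=14: [232, 232, 232, 232]
t=15: [253, 253, 253, 253]
t=16: [247, 247, 247, 247]
t=17: [254, 254, 254, 254]
t=18: [246, 246, 246, 246]
t=19: [255, 255, 255, 255]
t=20: [245, 245, 245, 245]
t=21: [256, 256, 256, 256]
t=22: [244, 244, 244, 244]
t=23: [257, 257, 257, 257]
t=24: [243, 243, 243, 243]
t=25: [258, 258, 258, 258]
t=26: [242, 242, 242, 242]
t=27: [259, 259, 259, 259]
t=28: [241, 241, 241, 241]
t=29: [260, 260, 260, 260]
t=30: [240, 240, 240, 240]
t=31: [262, 262, 262, 262]
t=32: [237, 237, 237, 237]
t=33: [258, 258, 258, 258]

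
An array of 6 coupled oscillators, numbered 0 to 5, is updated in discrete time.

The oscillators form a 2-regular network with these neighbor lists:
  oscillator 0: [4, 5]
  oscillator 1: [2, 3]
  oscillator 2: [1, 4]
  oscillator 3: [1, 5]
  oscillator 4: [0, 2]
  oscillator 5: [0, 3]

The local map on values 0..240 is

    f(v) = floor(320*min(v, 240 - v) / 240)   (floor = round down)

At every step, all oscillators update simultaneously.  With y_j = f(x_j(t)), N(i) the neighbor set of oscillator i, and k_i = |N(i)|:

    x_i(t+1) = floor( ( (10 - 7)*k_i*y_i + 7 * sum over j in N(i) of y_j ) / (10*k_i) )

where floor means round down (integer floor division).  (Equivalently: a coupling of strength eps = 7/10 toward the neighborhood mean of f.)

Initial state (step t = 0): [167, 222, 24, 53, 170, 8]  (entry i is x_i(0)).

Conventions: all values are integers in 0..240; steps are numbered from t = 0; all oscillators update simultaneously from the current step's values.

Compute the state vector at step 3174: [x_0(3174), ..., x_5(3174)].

Simulating step by step:
t=0: [167, 222, 24, 53, 170, 8]
t=1: [65, 42, 50, 32, 73, 61]
t=2: [88, 54, 73, 60, 82, 69]
t=3: [105, 83, 92, 81, 107, 96]
t=4: [136, 113, 124, 115, 134, 125]
t=5: [144, 152, 148, 151, 144, 147]
t=6: [126, 119, 122, 119, 125, 123]
t=7: [153, 157, 155, 157, 154, 155]
t=8: [114, 111, 112, 111, 114, 113]
t=9: [151, 148, 149, 148, 150, 150]
t=10: [119, 121, 121, 121, 119, 120]
t=11: [158, 158, 158, 158, 158, 158]
t=12: [109, 109, 109, 109, 109, 109]
t=13: [145, 145, 145, 145, 145, 145]
t=14: [126, 126, 126, 126, 126, 126]
t=15: [152, 152, 152, 152, 152, 152]
t=16: [117, 117, 117, 117, 117, 117]
t=17: [156, 156, 156, 156, 156, 156]
t=18: [112, 112, 112, 112, 112, 112]
t=19: [149, 149, 149, 149, 149, 149]
t=20: [121, 121, 121, 121, 121, 121]
t=21: [158, 158, 158, 158, 158, 158]

Answer: [126, 126, 126, 126, 126, 126]
Key observation: The state at step 11, [158, 158, 158, 158, 158, 158], reappears at step 21: the system is in a cycle of period 10 from step 11 on.  Therefore the state at step 3174 equals the state at step 11 + ((3174 - 11) mod 10) = 14, which is [126, 126, 126, 126, 126, 126].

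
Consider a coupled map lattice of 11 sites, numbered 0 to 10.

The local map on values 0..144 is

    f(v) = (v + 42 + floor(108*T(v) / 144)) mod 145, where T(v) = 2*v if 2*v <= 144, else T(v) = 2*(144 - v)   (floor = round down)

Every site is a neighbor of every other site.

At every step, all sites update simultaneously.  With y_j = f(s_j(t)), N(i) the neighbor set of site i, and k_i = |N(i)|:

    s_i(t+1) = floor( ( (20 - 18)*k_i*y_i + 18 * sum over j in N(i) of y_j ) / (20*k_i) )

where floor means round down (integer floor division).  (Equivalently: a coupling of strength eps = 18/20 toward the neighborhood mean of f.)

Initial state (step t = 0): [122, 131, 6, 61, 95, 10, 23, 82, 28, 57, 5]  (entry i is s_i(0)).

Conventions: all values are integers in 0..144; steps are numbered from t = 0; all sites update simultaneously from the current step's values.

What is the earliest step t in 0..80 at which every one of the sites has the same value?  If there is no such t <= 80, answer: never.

Answer: 2
Key observation: Synchronization is absorbing here: once all sites are equal they stay equal, and step 2 is the first all-equal step.

Derivation:
t=0: [122, 131, 6, 61, 95, 10, 23, 82, 28, 57, 5]  (not all equal)
t=1: [64, 64, 64, 64, 64, 64, 65, 64, 65, 64, 64]  (not all equal)
t=2: [57, 57, 57, 57, 57, 57, 57, 57, 57, 57, 57]  (all equal)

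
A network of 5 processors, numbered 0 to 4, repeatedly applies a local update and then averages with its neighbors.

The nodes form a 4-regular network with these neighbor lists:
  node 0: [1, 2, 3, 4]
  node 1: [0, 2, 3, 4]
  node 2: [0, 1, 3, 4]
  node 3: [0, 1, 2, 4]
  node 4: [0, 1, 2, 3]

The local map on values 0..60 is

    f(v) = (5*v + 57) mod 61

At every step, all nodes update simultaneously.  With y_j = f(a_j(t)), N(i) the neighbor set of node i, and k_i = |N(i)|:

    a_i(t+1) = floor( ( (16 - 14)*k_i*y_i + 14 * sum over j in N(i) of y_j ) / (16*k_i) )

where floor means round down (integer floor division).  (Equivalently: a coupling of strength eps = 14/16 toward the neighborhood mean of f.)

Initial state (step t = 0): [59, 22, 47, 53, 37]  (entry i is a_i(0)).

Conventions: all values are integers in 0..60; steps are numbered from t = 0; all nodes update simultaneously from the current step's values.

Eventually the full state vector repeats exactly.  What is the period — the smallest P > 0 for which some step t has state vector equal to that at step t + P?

Simulating step by step:
t=0: [59, 22, 47, 53, 37]
t=1: [42, 43, 42, 45, 41]
t=2: [26, 25, 26, 24, 26]
t=3: [27, 22, 27, 22, 27]
t=4: [24, 21, 24, 21, 24]
t=5: [48, 49, 48, 49, 48]
t=6: [55, 54, 55, 54, 55]
t=7: [24, 25, 24, 25, 24]
t=8: [57, 56, 57, 56, 57]
t=9: [34, 35, 34, 35, 34]
t=10: [46, 45, 46, 45, 46]
t=11: [40, 41, 40, 41, 40]
t=12: [15, 14, 15, 14, 15]
t=13: [7, 8, 7, 8, 7]
t=14: [33, 32, 33, 32, 33]
t=15: [36, 37, 36, 37, 36]
t=16: [56, 55, 56, 55, 56]
t=17: [29, 30, 29, 30, 29]
t=18: [21, 20, 21, 20, 21]
t=19: [37, 38, 37, 38, 37]
t=20: [34, 39, 34, 39, 34]
t=21: [28, 31, 28, 31, 28]
t=22: [20, 19, 20, 19, 20]
t=23: [32, 33, 32, 33, 32]
t=24: [36, 35, 36, 35, 36]
t=25: [51, 52, 51, 52, 51]
t=26: [9, 8, 9, 8, 9]
t=27: [38, 39, 38, 39, 38]
t=28: [5, 4, 5, 4, 5]
t=29: [18, 19, 18, 19, 18]
t=30: [27, 26, 27, 26, 27]
t=31: [6, 7, 6, 7, 6]
t=32: [28, 27, 28, 27, 28]
t=33: [11, 12, 11, 12, 11]
t=34: [53, 52, 53, 52, 53]
t=35: [14, 15, 14, 15, 14]
t=36: [7, 6, 7, 6, 7]
t=37: [28, 29, 28, 29, 28]
t=38: [16, 15, 16, 15, 16]
t=39: [12, 13, 12, 13, 12]
t=40: [31, 36, 31, 36, 31]
t=41: [39, 37, 39, 37, 39]
t=42: [30, 25, 30, 25, 30]
t=43: [39, 36, 39, 36, 39]
t=44: [28, 23, 28, 23, 28]
t=45: [29, 26, 29, 26, 29]
t=46: [12, 13, 12, 13, 12]

Answer: 7
Key observation: The state at step 39, [12, 13, 12, 13, 12], reappears at step 46 — and no state repeats earlier — so the cycle the system enters has period 7.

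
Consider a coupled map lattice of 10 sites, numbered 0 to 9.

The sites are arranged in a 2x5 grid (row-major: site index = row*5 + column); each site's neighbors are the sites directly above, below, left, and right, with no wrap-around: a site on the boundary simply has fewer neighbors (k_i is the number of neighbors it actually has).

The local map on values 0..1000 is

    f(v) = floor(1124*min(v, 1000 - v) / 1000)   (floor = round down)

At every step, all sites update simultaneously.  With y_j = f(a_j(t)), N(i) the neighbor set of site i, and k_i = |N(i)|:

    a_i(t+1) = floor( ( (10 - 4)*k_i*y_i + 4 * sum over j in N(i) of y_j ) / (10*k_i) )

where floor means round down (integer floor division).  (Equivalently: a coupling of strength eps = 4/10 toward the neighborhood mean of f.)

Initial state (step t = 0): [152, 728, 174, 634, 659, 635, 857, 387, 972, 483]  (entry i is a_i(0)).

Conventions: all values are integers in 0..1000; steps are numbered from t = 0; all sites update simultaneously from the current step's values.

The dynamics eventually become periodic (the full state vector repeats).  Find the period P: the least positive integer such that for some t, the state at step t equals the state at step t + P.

Answer: 16
Key observation: The state at step 37, [560, 560, 561, 562, 562, 560, 560, 561, 562, 562], reappears at step 53 — and no state repeats earlier — so the cycle the system enters has period 16.

Derivation:
t=0: [152, 728, 174, 634, 659, 635, 857, 387, 972, 483]
t=1: [245, 253, 270, 327, 420, 312, 249, 311, 203, 408]
t=2: [291, 284, 315, 353, 448, 320, 298, 317, 293, 414]
t=3: [331, 326, 355, 395, 474, 347, 338, 349, 359, 445]
t=4: [374, 372, 399, 443, 507, 384, 380, 392, 419, 487]
t=5: [421, 423, 449, 494, 541, 428, 428, 443, 479, 533]
t=6: [475, 479, 506, 540, 524, 479, 482, 501, 532, 525]
t=7: [535, 540, 548, 525, 531, 537, 542, 552, 530, 532]
t=8: [520, 516, 511, 528, 528, 519, 513, 508, 525, 526]
t=9: [540, 544, 546, 532, 530, 541, 546, 549, 535, 531]
t=10: [515, 512, 511, 523, 527, 514, 510, 509, 521, 526]
t=11: [545, 548, 547, 537, 532, 546, 549, 548, 538, 533]
t=12: [510, 508, 510, 519, 524, 509, 507, 509, 518, 523]
t=13: [550, 552, 549, 540, 536, 551, 553, 549, 541, 536]
t=14: [504, 503, 507, 515, 520, 503, 502, 506, 514, 519]
t=15: [557, 557, 553, 545, 540, 558, 558, 554, 546, 541]
t=16: [496, 497, 502, 510, 515, 496, 496, 501, 509, 514]
t=17: [557, 557, 557, 550, 546, 557, 557, 558, 551, 546]
t=18: [497, 497, 497, 504, 509, 497, 496, 497, 503, 508]
t=19: [558, 557, 557, 556, 552, 557, 557, 557, 557, 553]
t=20: [496, 496, 497, 499, 502, 496, 497, 497, 497, 501]
t=21: [557, 557, 558, 559, 559, 557, 557, 558, 558, 559]
t=22: [497, 496, 496, 495, 495, 497, 496, 496, 495, 495]
t=23: [557, 557, 556, 556, 556, 557, 557, 556, 556, 556]
t=24: [497, 497, 498, 499, 499, 497, 497, 498, 499, 499]
t=25: [558, 558, 559, 559, 560, 558, 558, 559, 559, 560]
t=26: [496, 495, 495, 494, 494, 496, 495, 495, 494, 494]
t=27: [556, 556, 555, 555, 555, 556, 556, 555, 555, 555]
t=28: [499, 499, 499, 500, 500, 499, 499, 499, 500, 500]
t=29: [560, 560, 560, 561, 562, 560, 560, 560, 561, 562]
t=30: [494, 494, 493, 493, 492, 494, 494, 493, 493, 492]
t=31: [555, 554, 554, 553, 553, 555, 554, 554, 553, 553]
t=32: [500, 500, 501, 501, 502, 500, 500, 501, 501, 502]
t=33: [562, 561, 560, 559, 559, 562, 561, 560, 559, 559]
t=34: [492, 493, 494, 494, 495, 492, 493, 494, 494, 495]
t=35: [553, 554, 554, 555, 555, 553, 554, 554, 555, 555]
t=36: [501, 501, 500, 500, 500, 501, 501, 500, 500, 500]
t=37: [560, 560, 561, 562, 562, 560, 560, 561, 562, 562]
t=38: [494, 493, 493, 492, 492, 494, 493, 493, 492, 492]
t=39: [554, 554, 553, 553, 553, 554, 554, 553, 553, 553]
t=40: [501, 501, 501, 502, 502, 501, 501, 501, 502, 502]
t=41: [560, 560, 559, 559, 559, 560, 560, 559, 559, 559]
t=42: [494, 494, 494, 495, 495, 494, 494, 494, 495, 495]
t=43: [555, 555, 555, 555, 556, 555, 555, 555, 555, 556]
t=44: [500, 500, 500, 499, 499, 500, 500, 500, 499, 499]
t=45: [562, 562, 561, 560, 560, 562, 562, 561, 560, 560]
t=46: [492, 492, 493, 493, 494, 492, 492, 493, 493, 494]
t=47: [553, 553, 553, 554, 554, 553, 553, 553, 554, 554]
t=48: [502, 502, 501, 501, 501, 502, 502, 501, 501, 501]
t=49: [559, 559, 559, 560, 560, 559, 559, 559, 560, 560]
t=50: [495, 495, 494, 494, 494, 495, 495, 494, 494, 494]
t=51: [556, 555, 555, 555, 555, 556, 555, 555, 555, 555]
t=52: [499, 499, 500, 500, 500, 499, 499, 500, 500, 500]
t=53: [560, 560, 561, 562, 562, 560, 560, 561, 562, 562]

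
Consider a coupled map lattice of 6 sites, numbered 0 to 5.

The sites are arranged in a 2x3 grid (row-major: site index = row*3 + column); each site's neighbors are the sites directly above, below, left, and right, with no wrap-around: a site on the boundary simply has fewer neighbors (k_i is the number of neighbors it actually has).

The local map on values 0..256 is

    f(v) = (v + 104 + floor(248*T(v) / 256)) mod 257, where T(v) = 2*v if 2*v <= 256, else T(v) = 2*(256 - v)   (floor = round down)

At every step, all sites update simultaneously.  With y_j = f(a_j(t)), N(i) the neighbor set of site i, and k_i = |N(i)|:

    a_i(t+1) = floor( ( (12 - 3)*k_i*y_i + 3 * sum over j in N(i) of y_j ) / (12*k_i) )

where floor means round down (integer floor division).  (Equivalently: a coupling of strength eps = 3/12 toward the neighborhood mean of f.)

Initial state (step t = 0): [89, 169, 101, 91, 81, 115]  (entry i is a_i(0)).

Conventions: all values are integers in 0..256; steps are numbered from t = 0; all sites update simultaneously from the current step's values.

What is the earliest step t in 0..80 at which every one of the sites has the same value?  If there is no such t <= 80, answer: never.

Answer: never
Key observation: The state at step 12 reappears at step 14 — the system is in a cycle of period 2 from step 12 on.  No step 0..14 is synchronized, and the cycle repeats forever, so no step up to 80 (or ever) has all sites equal.

Derivation:
t=0: [89, 169, 101, 91, 81, 115]  (not all equal)
t=1: [118, 165, 153, 109, 103, 166]  (not all equal)
t=2: [189, 186, 196, 168, 156, 183]  (not all equal)
t=3: [167, 169, 161, 183, 190, 172]  (not all equal)
t=4: [183, 183, 189, 172, 167, 180]  (not all equal)
t=5: [172, 171, 166, 180, 183, 174]  (not all equal)
t=6: [180, 181, 185, 174, 172, 179]  (not all equal)
t=7: [174, 173, 170, 178, 179, 175]  (not all equal)
t=8: [178, 179, 182, 176, 175, 178]  (not all equal)
t=9: [176, 175, 172, 177, 177, 175]  (not all equal)
t=10: [177, 178, 180, 177, 177, 178]  (not all equal)
t=11: [176, 176, 174, 177, 176, 175]  (not all equal)
t=12: [177, 178, 178, 177, 177, 178]  (not all equal)
t=13: [176, 176, 176, 177, 176, 176]  (not all equal)
t=14: [177, 178, 178, 177, 177, 178]  (not all equal)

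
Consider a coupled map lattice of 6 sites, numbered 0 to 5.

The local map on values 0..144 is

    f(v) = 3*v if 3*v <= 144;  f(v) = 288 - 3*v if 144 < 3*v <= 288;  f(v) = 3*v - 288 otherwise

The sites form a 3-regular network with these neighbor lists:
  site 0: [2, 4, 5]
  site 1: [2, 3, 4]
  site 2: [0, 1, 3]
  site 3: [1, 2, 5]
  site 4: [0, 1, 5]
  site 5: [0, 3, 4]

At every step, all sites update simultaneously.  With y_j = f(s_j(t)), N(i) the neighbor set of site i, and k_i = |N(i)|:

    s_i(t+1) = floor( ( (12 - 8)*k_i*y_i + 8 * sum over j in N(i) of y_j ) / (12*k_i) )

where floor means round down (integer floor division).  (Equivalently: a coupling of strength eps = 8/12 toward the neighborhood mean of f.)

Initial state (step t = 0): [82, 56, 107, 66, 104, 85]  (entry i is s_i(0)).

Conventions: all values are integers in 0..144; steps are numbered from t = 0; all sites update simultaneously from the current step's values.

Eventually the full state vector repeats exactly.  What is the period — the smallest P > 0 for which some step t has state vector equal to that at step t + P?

Simulating step by step:
t=0: [82, 56, 107, 66, 104, 85]
t=1: [34, 72, 67, 71, 51, 45]
t=2: [113, 90, 84, 90, 113, 114]
t=3: [48, 29, 31, 30, 44, 44]
t=4: [127, 99, 102, 99, 124, 125]
t=5: [73, 27, 30, 28, 70, 70]
t=6: [77, 83, 82, 83, 76, 77]
t=7: [54, 44, 44, 43, 54, 53]
t=8: [128, 130, 130, 130, 128, 127]
t=9: [96, 100, 100, 100, 96, 96]
t=10: [2, 9, 9, 9, 2, 2]
t=11: [10, 22, 22, 22, 10, 10]
t=12: [38, 58, 58, 58, 38, 38]
t=13: [114, 114, 114, 114, 114, 114]
t=14: [54, 54, 54, 54, 54, 54]
t=15: [126, 126, 126, 126, 126, 126]
t=16: [90, 90, 90, 90, 90, 90]
t=17: [18, 18, 18, 18, 18, 18]
t=18: [54, 54, 54, 54, 54, 54]

Answer: 4
Key observation: The state at step 14, [54, 54, 54, 54, 54, 54], reappears at step 18 — and no state repeats earlier — so the cycle the system enters has period 4.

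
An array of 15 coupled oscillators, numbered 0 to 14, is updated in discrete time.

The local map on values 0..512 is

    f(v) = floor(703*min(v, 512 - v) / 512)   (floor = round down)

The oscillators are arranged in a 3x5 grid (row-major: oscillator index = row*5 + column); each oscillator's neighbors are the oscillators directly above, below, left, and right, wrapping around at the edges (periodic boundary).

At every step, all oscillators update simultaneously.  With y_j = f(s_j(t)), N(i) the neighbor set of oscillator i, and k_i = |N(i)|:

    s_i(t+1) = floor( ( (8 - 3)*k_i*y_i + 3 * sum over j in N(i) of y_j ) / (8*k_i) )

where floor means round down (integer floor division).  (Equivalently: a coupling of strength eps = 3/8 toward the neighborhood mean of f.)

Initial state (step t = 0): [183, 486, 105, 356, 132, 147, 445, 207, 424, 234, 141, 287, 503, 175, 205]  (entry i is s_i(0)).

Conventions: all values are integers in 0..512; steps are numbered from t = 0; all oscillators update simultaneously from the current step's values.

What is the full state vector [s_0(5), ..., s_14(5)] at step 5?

Answer: [301, 272, 286, 332, 300, 308, 300, 317, 335, 296, 301, 299, 294, 322, 283]

Derivation:
t=0: [183, 486, 105, 356, 132, 147, 445, 207, 424, 234, 141, 287, 503, 175, 205]
t=1: [214, 96, 141, 197, 213, 205, 134, 211, 174, 274, 218, 223, 99, 208, 263]
t=2: [277, 173, 197, 263, 297, 278, 208, 250, 258, 311, 301, 261, 184, 270, 325]
t=3: [308, 262, 278, 329, 296, 310, 294, 322, 338, 286, 297, 314, 278, 319, 271]
t=4: [288, 324, 310, 261, 294, 284, 294, 273, 250, 300, 292, 287, 305, 271, 315]
t=5: [301, 272, 286, 332, 300, 308, 300, 317, 335, 296, 301, 299, 294, 322, 283]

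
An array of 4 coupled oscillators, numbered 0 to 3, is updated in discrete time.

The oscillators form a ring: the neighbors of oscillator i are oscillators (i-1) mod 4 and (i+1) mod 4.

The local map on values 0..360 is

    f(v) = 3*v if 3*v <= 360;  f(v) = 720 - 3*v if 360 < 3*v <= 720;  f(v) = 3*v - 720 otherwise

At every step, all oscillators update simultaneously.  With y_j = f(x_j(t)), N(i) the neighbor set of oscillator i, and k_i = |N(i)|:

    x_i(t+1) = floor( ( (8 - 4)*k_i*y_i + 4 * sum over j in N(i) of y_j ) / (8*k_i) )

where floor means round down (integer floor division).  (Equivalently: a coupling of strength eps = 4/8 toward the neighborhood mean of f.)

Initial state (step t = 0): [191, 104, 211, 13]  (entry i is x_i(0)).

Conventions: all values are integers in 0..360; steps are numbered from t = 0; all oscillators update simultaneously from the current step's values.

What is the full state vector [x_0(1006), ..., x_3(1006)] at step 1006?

Simulating step by step:
t=0: [191, 104, 211, 13]
t=1: [161, 214, 131, 78]
t=2: [196, 180, 241, 258]
t=3: [124, 123, 60, 60]
t=4: [306, 307, 222, 222]
t=5: [162, 163, 90, 90]
t=6: [242, 241, 260, 261]
t=7: [19, 18, 46, 48]
t=8: [78, 75, 118, 120]
t=9: [263, 259, 323, 327]
t=10: [114, 108, 204, 210]
t=11: [274, 274, 157, 157]
t=12: [138, 138, 212, 212]
t=13: [250, 250, 139, 139]
t=14: [98, 98, 234, 234]
t=15: [225, 225, 87, 87]
t=16: [99, 99, 207, 207]
t=17: [247, 247, 148, 148]
t=18: [84, 84, 212, 212]
t=19: [210, 210, 126, 126]
t=20: [153, 153, 279, 279]
t=21: [225, 225, 153, 153]
t=22: [99, 99, 207, 207]

Answer: [99, 99, 207, 207]
Key observation: The state at step 16, [99, 99, 207, 207], reappears at step 22: the system is in a cycle of period 6 from step 16 on.  Therefore the state at step 1006 equals the state at step 16 + ((1006 - 16) mod 6) = 16, which is [99, 99, 207, 207].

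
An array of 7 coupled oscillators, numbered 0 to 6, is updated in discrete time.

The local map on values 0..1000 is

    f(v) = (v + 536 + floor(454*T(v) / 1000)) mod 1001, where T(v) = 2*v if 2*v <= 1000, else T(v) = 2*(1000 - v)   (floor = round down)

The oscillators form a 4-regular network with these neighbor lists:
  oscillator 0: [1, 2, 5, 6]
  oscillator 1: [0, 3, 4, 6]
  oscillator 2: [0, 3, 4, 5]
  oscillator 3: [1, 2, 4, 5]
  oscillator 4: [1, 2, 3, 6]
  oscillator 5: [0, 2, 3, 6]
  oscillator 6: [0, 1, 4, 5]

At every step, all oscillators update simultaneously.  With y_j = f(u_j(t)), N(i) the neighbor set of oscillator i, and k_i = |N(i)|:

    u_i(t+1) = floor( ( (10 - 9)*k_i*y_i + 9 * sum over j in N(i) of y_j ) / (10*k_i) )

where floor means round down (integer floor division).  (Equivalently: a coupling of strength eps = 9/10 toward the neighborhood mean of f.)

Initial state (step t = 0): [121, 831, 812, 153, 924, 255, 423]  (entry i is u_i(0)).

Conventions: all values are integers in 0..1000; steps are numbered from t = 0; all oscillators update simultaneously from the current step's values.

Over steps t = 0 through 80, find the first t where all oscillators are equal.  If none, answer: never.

Answer: 7
Key observation: Synchronization is absorbing here: once all oscillators are equal they stay equal, and step 7 is the first all-equal step.

Derivation:
t=0: [121, 831, 812, 153, 924, 255, 423]  (not all equal)
t=1: [391, 606, 533, 439, 548, 553, 446]  (not all equal)
t=2: [448, 394, 417, 481, 442, 393, 435]  (not all equal)
t=3: [323, 384, 371, 332, 360, 373, 337]  (not all equal)
t=4: [224, 188, 201, 236, 214, 190, 216]  (not all equal)
t=5: [919, 953, 944, 920, 937, 948, 927]  (not all equal)
t=6: [529, 527, 528, 529, 528, 527, 528]  (not all equal)
t=7: [491, 491, 491, 491, 491, 491, 491]  (all equal)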